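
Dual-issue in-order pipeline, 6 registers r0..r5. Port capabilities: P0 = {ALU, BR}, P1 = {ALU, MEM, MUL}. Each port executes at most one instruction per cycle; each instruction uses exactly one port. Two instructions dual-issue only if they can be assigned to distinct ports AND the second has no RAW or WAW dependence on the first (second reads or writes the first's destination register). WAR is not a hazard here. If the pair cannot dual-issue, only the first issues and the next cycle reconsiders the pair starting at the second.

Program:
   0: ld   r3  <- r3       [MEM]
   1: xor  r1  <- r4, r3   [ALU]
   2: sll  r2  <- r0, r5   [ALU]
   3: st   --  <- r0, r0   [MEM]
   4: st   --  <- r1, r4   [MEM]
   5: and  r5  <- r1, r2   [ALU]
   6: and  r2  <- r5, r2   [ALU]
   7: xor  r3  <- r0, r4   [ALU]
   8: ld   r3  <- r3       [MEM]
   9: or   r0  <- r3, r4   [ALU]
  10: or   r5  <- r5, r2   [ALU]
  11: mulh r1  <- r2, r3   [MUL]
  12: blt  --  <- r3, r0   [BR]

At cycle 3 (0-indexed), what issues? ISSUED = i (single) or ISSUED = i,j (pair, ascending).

c0: i0 ld  RAW r3
c1: i1&i2 xor sll  dual
c2: i3 st  no-port MEM/MEM
c3: i4&i5 st and  dual
c4: i6&i7 and xor  dual
c5: i8 ld  RAW r3
c6: i9&i10 or or  dual
c7: i11&i12 mulh blt  dual

ISSUED = 4,5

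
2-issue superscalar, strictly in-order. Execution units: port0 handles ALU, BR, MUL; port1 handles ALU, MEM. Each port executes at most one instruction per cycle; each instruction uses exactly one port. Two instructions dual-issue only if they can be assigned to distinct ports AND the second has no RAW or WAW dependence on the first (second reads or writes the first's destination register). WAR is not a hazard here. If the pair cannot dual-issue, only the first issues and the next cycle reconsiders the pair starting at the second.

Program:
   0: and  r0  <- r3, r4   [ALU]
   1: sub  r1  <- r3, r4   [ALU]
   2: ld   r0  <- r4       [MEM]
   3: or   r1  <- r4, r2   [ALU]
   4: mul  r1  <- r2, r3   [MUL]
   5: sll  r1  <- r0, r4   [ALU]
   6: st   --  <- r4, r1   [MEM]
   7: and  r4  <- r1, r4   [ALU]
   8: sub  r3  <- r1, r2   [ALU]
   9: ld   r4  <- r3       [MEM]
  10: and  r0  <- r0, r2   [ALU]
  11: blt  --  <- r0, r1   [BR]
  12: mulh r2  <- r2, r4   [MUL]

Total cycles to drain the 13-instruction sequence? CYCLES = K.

  cy0 -> i0,i1 (and.ALU+sub.ALU) dual
  cy1 -> i2,i3 (ld.MEM+or.ALU) dual
  cy2 -> i4 (mul.MUL) WAW r1
  cy3 -> i5 (sll.ALU) RAW r1
  cy4 -> i6,i7 (st.MEM+and.ALU) dual
  cy5 -> i8 (sub.ALU) RAW r3
  cy6 -> i9,i10 (ld.MEM+and.ALU) dual
  cy7 -> i11 (blt.BR) no-port BR/MUL
  cy8 -> i12 (mulh.MUL) tail

CYCLES = 9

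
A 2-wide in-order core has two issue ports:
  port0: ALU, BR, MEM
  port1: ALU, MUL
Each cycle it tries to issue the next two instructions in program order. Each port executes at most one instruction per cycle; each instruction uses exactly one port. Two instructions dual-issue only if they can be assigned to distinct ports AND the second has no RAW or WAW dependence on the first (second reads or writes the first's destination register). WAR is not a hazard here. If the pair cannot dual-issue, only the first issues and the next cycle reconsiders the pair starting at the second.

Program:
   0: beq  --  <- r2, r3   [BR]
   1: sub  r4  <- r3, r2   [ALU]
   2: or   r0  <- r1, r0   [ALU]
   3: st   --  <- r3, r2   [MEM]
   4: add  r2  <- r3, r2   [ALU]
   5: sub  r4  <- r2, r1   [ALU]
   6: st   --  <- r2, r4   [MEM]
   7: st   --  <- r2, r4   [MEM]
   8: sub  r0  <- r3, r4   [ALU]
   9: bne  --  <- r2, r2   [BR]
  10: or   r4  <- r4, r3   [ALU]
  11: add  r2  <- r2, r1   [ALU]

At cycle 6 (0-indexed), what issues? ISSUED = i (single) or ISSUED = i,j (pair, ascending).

[0] i0/i1  beq sub  -- pair
[1] i2/i3  or st  -- pair
[2] i4  add  -- RAW r2
[3] i5  sub  -- RAW r4
[4] i6  st  -- no-port MEM/MEM
[5] i7/i8  st sub  -- pair
[6] i9/i10  bne or  -- pair
[7] i11  add  -- tail

ISSUED = 9,10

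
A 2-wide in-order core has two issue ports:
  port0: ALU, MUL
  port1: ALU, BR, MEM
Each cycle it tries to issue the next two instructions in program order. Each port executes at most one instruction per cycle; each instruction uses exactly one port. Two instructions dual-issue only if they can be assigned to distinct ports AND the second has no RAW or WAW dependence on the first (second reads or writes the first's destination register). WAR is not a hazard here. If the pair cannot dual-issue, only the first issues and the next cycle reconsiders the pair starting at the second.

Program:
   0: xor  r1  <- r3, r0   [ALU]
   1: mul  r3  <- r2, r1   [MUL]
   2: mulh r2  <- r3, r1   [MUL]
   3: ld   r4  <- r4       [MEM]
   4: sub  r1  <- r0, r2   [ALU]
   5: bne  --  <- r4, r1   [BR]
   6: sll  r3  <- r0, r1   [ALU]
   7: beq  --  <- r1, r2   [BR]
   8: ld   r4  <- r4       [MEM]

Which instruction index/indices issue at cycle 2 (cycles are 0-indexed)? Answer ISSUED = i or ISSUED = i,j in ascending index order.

c0: i0 xor  RAW r1
c1: i1 mul  no-port MUL/MUL
c2: i2+i3 mulh+ld  dual
c3: i4 sub  RAW r1
c4: i5+i6 bne+sll  dual
c5: i7 beq  no-port BR/MEM
c6: i8 ld  tail

ISSUED = 2,3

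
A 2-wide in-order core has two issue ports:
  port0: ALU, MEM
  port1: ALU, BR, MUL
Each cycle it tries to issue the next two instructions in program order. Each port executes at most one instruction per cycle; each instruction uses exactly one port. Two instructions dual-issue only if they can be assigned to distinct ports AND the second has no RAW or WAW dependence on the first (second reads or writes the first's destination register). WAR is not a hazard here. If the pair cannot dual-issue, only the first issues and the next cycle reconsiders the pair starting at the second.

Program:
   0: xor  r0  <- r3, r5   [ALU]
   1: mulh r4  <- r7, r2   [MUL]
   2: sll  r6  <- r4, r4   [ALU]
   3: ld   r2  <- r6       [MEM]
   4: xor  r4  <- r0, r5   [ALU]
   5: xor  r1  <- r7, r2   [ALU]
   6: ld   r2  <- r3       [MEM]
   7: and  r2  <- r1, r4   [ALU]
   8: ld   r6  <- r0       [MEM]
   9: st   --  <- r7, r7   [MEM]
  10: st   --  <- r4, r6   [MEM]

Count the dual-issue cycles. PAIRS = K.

c0: i0+i1 xor+mulh  pair
c1: i2 sll  RAW r6
c2: i3+i4 ld+xor  pair
c3: i5+i6 xor+ld  pair
c4: i7+i8 and+ld  pair
c5: i9 st  no-port MEM/MEM
c6: i10 st  tail

PAIRS = 4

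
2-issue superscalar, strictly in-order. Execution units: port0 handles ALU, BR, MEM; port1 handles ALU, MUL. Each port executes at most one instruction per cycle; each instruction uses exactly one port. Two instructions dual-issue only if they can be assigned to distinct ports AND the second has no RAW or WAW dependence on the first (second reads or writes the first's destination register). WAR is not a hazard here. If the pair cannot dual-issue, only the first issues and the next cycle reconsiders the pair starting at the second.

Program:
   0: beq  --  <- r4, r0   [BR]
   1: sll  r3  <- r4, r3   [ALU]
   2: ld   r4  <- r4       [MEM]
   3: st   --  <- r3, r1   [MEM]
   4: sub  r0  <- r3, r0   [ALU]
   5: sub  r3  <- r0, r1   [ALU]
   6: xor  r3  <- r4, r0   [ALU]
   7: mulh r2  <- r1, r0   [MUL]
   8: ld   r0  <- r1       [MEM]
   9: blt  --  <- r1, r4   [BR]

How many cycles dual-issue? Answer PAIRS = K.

PAIRS = 3

t=0 i0&i1:beq.BR/sll.ALU ; pair
t=1 i2:ld.MEM ; no-port MEM/MEM
t=2 i3&i4:st.MEM/sub.ALU ; pair
t=3 i5:sub.ALU ; WAW r3
t=4 i6&i7:xor.ALU/mulh.MUL ; pair
t=5 i8:ld.MEM ; no-port MEM/BR
t=6 i9:blt.BR ; tail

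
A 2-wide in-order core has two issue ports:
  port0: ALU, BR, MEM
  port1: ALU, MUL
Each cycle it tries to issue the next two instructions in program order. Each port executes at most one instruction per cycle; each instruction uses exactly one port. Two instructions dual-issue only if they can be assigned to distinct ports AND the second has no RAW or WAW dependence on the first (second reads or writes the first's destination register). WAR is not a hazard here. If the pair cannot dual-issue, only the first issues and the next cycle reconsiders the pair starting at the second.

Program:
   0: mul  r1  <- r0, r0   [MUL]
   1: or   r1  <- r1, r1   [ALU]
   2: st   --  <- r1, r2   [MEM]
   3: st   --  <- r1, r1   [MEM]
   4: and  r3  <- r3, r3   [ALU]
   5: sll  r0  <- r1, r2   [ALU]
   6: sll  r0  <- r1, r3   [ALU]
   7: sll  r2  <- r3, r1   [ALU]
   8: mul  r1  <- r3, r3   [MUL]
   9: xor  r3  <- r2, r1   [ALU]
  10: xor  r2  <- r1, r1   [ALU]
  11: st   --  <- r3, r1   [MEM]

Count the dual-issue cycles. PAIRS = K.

  cy0 -> i0 (mul) RAW+WAW r1
  cy1 -> i1 (or) RAW r1
  cy2 -> i2 (st) no-port MEM/MEM
  cy3 -> i3/i4 (st/and) dual
  cy4 -> i5 (sll) WAW r0
  cy5 -> i6/i7 (sll/sll) dual
  cy6 -> i8 (mul) RAW r1
  cy7 -> i9/i10 (xor/xor) dual
  cy8 -> i11 (st) tail

PAIRS = 3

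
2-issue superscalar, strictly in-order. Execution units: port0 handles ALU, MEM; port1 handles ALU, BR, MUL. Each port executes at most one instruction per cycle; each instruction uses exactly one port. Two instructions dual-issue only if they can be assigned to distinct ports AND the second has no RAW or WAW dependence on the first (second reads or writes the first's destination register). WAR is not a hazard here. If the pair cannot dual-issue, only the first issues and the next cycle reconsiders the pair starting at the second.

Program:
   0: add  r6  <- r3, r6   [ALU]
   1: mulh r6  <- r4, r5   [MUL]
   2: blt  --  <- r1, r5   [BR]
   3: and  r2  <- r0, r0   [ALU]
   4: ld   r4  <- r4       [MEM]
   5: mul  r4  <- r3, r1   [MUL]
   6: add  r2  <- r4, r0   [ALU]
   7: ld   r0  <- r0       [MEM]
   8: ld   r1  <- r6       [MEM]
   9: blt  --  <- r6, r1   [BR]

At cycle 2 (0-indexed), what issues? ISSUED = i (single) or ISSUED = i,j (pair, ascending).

ISSUED = 2,3

[0] i0  add.ALU  -- WAW r6
[1] i1  mulh.MUL  -- no-port MUL/BR
[2] i2/i3  blt.BR;and.ALU  -- 2-wide
[3] i4  ld.MEM  -- WAW r4
[4] i5  mul.MUL  -- RAW r4
[5] i6/i7  add.ALU;ld.MEM  -- 2-wide
[6] i8  ld.MEM  -- RAW r1
[7] i9  blt.BR  -- tail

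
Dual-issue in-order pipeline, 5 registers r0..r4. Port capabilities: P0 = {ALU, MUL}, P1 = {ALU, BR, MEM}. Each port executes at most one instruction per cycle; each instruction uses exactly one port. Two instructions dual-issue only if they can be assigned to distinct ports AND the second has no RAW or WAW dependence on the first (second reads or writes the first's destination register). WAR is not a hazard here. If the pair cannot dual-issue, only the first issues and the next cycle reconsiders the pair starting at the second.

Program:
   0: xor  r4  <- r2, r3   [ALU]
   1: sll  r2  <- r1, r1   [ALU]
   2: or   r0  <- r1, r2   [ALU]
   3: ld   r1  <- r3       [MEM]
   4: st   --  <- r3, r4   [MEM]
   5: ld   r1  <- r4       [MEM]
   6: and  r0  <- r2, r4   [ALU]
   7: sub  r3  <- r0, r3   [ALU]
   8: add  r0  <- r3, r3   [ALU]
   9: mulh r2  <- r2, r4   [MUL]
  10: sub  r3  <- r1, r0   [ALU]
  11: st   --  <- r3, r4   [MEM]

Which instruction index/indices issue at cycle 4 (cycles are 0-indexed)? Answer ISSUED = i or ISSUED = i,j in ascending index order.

ISSUED = 7

t=0 i0+i1:xor.ALU+sll.ALU ; dual
t=1 i2+i3:or.ALU+ld.MEM ; dual
t=2 i4:st.MEM ; no-port MEM/MEM
t=3 i5+i6:ld.MEM+and.ALU ; dual
t=4 i7:sub.ALU ; RAW r3
t=5 i8+i9:add.ALU+mulh.MUL ; dual
t=6 i10:sub.ALU ; RAW r3
t=7 i11:st.MEM ; tail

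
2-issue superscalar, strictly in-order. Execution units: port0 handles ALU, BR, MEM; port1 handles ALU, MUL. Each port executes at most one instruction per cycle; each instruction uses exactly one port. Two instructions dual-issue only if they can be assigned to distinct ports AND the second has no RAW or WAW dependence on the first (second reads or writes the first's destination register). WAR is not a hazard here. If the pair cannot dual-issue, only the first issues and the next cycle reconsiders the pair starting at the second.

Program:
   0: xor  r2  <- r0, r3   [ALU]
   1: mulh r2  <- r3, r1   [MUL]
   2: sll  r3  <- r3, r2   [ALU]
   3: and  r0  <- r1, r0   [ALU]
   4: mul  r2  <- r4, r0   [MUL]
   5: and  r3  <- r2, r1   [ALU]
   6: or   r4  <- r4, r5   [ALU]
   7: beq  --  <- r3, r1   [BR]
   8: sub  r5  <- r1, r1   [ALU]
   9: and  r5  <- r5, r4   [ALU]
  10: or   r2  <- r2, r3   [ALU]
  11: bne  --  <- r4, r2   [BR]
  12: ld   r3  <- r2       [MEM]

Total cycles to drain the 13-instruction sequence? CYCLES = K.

CYCLES = 9

#0 head=0: xor.ALU i0 WAW r2
#1 head=1: mulh.MUL i1 RAW r2
#2 head=2: sll.ALU+and.ALU i2/i3 2-wide
#3 head=4: mul.MUL i4 RAW r2
#4 head=5: and.ALU+or.ALU i5/i6 2-wide
#5 head=7: beq.BR+sub.ALU i7/i8 2-wide
#6 head=9: and.ALU+or.ALU i9/i10 2-wide
#7 head=11: bne.BR i11 no-port BR/MEM
#8 head=12: ld.MEM i12 tail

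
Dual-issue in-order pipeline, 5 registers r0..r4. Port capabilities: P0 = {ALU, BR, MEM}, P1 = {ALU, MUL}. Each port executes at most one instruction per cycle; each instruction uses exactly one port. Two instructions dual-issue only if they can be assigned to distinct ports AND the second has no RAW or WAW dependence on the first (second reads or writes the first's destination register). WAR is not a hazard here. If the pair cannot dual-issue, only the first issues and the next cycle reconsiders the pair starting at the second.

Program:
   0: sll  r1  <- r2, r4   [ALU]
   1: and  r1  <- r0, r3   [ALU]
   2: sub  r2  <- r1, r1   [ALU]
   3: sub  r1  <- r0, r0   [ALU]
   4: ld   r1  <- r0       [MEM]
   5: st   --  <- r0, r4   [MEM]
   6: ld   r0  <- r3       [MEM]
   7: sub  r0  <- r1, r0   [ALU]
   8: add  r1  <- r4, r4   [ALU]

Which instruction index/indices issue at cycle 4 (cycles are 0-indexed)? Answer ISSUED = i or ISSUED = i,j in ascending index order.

0. sll @i0  | WAW r1
1. and @i1  | RAW r1
2. sub;sub @i2+i3  | 2-wide
3. ld @i4  | no-port MEM/MEM
4. st @i5  | no-port MEM/MEM
5. ld @i6  | RAW+WAW r0
6. sub;add @i7+i8  | 2-wide

ISSUED = 5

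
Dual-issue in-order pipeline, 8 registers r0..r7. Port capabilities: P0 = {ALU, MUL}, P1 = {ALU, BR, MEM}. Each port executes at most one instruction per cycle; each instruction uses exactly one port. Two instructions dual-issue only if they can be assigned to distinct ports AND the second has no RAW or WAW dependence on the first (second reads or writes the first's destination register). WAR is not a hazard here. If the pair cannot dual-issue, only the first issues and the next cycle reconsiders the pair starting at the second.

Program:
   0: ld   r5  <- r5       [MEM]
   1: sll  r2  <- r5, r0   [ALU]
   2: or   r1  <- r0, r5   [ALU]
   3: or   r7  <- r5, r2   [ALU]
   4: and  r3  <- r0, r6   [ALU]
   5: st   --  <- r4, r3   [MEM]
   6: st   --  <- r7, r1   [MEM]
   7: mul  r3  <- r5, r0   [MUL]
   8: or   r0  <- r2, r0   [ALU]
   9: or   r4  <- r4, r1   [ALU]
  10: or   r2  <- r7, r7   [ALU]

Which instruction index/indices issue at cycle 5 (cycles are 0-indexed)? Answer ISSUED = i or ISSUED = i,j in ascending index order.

ISSUED = 8,9

t=0 i0:ld ; RAW r5
t=1 i1+i2:sll/or ; 2-wide
t=2 i3+i4:or/and ; 2-wide
t=3 i5:st ; no-port MEM/MEM
t=4 i6+i7:st/mul ; 2-wide
t=5 i8+i9:or/or ; 2-wide
t=6 i10:or ; tail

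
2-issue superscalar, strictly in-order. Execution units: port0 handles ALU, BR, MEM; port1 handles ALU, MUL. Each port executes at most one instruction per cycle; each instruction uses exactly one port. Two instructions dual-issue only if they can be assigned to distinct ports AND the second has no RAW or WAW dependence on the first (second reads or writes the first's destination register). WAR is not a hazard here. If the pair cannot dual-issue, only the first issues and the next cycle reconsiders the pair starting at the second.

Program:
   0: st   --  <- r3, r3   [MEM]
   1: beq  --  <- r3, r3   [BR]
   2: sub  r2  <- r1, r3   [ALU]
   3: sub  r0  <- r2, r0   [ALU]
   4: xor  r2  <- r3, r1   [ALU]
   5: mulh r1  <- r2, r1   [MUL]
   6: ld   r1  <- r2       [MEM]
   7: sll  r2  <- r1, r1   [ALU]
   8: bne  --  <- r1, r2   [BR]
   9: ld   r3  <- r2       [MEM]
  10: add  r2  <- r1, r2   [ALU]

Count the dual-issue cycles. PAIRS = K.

PAIRS = 3

#0 head=0: st.MEM i0 no-port MEM/BR
#1 head=1: beq.BR sub.ALU i1&i2 dual
#2 head=3: sub.ALU xor.ALU i3&i4 dual
#3 head=5: mulh.MUL i5 WAW r1
#4 head=6: ld.MEM i6 RAW r1
#5 head=7: sll.ALU i7 RAW r2
#6 head=8: bne.BR i8 no-port BR/MEM
#7 head=9: ld.MEM add.ALU i9&i10 dual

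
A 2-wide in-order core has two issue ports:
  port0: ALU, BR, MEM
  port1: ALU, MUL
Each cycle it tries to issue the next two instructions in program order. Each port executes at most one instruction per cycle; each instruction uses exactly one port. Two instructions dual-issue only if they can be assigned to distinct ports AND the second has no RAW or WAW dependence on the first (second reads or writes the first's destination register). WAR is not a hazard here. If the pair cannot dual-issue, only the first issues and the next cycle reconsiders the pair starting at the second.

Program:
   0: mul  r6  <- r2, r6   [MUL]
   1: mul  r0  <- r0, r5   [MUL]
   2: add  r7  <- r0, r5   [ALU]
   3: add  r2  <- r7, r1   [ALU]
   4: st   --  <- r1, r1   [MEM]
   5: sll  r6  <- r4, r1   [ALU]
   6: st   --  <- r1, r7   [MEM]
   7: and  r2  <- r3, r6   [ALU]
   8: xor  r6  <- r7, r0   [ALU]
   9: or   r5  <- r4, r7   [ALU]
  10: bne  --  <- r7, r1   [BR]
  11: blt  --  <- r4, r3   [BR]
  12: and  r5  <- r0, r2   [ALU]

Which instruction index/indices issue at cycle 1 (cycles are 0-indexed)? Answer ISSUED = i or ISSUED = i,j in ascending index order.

ISSUED = 1

#0 head=0: mul i0 no-port MUL/MUL
#1 head=1: mul i1 RAW r0
#2 head=2: add i2 RAW r7
#3 head=3: add st i3,i4 dual
#4 head=5: sll st i5,i6 dual
#5 head=7: and xor i7,i8 dual
#6 head=9: or bne i9,i10 dual
#7 head=11: blt and i11,i12 dual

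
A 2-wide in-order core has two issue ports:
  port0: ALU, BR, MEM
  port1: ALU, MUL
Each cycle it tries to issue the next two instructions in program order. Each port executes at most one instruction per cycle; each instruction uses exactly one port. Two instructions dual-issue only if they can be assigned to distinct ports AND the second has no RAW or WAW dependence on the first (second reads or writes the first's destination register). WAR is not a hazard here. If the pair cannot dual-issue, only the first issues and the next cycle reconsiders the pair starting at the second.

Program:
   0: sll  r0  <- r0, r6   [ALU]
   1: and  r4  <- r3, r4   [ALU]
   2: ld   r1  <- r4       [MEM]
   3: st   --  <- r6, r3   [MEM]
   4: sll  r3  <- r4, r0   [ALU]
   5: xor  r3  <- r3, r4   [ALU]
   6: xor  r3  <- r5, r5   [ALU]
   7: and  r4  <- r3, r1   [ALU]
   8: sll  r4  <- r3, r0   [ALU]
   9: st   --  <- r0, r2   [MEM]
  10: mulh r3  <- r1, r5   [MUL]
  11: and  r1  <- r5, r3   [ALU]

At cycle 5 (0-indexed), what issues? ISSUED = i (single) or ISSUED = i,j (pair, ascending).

ISSUED = 7

c0: i0+i1 sll/and  pair
c1: i2 ld  no-port MEM/MEM
c2: i3+i4 st/sll  pair
c3: i5 xor  WAW r3
c4: i6 xor  RAW r3
c5: i7 and  WAW r4
c6: i8+i9 sll/st  pair
c7: i10 mulh  RAW r3
c8: i11 and  tail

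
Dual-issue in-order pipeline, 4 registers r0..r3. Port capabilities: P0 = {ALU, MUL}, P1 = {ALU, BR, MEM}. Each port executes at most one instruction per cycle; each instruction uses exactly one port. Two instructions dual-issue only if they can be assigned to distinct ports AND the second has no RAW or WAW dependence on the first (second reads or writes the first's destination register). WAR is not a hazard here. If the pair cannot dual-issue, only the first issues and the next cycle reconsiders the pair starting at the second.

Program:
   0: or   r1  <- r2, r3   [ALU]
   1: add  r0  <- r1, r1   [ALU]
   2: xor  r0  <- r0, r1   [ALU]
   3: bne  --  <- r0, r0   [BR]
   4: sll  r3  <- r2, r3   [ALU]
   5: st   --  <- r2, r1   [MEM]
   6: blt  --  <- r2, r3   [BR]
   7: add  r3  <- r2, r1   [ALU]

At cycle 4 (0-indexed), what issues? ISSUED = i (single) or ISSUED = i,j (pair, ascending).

#0 head=0: or i0 RAW r1
#1 head=1: add i1 RAW+WAW r0
#2 head=2: xor i2 RAW r0
#3 head=3: bne+sll i3&i4 2-wide
#4 head=5: st i5 no-port MEM/BR
#5 head=6: blt+add i6&i7 2-wide

ISSUED = 5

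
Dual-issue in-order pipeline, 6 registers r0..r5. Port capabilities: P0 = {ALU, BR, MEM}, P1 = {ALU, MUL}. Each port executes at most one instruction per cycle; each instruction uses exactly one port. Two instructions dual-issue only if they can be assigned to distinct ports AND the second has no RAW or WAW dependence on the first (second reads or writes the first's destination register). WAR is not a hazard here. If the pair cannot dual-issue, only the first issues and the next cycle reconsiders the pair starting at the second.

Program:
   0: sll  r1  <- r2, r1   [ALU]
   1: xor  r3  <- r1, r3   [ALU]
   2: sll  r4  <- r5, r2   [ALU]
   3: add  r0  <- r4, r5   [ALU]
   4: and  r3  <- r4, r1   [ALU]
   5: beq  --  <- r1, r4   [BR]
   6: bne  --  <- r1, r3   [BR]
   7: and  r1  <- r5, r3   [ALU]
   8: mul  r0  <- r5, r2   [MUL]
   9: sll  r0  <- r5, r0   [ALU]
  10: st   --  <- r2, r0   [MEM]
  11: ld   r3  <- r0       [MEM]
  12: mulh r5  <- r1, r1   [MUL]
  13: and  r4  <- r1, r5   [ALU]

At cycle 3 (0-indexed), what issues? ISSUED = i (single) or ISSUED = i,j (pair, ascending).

  cy0 -> i0 (sll) RAW r1
  cy1 -> i1+i2 (xor sll) dual
  cy2 -> i3+i4 (add and) dual
  cy3 -> i5 (beq) no-port BR/BR
  cy4 -> i6+i7 (bne and) dual
  cy5 -> i8 (mul) RAW+WAW r0
  cy6 -> i9 (sll) RAW r0
  cy7 -> i10 (st) no-port MEM/MEM
  cy8 -> i11+i12 (ld mulh) dual
  cy9 -> i13 (and) tail

ISSUED = 5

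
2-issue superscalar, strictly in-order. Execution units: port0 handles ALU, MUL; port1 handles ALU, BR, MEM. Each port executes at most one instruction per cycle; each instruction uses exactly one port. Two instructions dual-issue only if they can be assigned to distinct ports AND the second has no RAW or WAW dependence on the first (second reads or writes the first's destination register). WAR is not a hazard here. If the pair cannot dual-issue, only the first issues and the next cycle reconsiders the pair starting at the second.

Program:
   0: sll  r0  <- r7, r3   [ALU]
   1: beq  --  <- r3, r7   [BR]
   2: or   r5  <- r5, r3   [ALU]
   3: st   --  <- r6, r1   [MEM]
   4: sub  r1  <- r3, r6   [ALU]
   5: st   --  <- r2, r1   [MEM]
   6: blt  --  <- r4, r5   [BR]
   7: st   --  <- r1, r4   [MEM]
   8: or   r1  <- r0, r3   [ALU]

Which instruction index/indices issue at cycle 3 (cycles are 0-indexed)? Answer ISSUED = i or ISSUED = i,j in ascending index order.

t=0 i0/i1:sll.ALU/beq.BR ; 2-wide
t=1 i2/i3:or.ALU/st.MEM ; 2-wide
t=2 i4:sub.ALU ; RAW r1
t=3 i5:st.MEM ; no-port MEM/BR
t=4 i6:blt.BR ; no-port BR/MEM
t=5 i7/i8:st.MEM/or.ALU ; 2-wide

ISSUED = 5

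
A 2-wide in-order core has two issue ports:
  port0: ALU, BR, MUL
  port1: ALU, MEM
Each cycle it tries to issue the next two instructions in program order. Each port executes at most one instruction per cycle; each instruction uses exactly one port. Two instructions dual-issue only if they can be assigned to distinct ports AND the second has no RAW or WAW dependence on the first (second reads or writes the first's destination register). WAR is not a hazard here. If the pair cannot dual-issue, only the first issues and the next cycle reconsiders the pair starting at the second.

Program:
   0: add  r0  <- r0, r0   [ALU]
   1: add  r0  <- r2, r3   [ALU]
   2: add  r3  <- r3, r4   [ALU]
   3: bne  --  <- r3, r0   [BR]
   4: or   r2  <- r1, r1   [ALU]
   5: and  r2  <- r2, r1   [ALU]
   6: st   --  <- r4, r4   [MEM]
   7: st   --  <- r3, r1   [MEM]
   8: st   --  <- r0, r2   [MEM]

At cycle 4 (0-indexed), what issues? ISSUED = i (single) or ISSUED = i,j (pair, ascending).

ISSUED = 7

[0] i0  add  -- WAW r0
[1] i1/i2  add/add  -- pair
[2] i3/i4  bne/or  -- pair
[3] i5/i6  and/st  -- pair
[4] i7  st  -- no-port MEM/MEM
[5] i8  st  -- tail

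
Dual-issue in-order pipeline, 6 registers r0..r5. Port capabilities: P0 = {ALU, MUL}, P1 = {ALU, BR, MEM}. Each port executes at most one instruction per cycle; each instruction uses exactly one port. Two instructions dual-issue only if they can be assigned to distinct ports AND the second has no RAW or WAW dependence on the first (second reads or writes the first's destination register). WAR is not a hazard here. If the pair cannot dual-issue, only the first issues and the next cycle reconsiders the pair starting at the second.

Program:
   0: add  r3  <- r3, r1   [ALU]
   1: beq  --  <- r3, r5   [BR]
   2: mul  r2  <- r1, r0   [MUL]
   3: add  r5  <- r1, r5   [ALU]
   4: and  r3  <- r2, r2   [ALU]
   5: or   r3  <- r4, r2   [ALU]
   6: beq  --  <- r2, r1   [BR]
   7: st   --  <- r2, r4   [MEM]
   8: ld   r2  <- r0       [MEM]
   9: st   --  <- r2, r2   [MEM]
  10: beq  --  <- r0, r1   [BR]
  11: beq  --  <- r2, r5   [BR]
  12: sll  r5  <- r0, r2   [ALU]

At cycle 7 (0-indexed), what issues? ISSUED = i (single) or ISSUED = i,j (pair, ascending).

#0 head=0: add.ALU i0 RAW r3
#1 head=1: beq.BR/mul.MUL i1&i2 2-wide
#2 head=3: add.ALU/and.ALU i3&i4 2-wide
#3 head=5: or.ALU/beq.BR i5&i6 2-wide
#4 head=7: st.MEM i7 no-port MEM/MEM
#5 head=8: ld.MEM i8 no-port MEM/MEM
#6 head=9: st.MEM i9 no-port MEM/BR
#7 head=10: beq.BR i10 no-port BR/BR
#8 head=11: beq.BR/sll.ALU i11&i12 2-wide

ISSUED = 10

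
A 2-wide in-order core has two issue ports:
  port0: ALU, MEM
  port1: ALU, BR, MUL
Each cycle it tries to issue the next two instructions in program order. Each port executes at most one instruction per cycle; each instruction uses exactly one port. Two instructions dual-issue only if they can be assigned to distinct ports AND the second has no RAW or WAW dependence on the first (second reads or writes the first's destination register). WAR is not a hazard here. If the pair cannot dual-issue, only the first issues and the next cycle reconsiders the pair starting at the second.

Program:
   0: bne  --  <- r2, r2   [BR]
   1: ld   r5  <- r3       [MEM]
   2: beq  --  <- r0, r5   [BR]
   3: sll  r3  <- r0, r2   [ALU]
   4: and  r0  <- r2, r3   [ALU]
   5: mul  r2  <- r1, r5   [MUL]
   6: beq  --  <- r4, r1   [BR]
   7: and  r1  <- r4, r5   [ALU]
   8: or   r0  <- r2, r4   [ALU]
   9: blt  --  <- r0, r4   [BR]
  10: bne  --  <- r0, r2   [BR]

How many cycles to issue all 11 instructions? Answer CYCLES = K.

c0: i0/i1 bne.BR+ld.MEM  dual
c1: i2/i3 beq.BR+sll.ALU  dual
c2: i4/i5 and.ALU+mul.MUL  dual
c3: i6/i7 beq.BR+and.ALU  dual
c4: i8 or.ALU  RAW r0
c5: i9 blt.BR  no-port BR/BR
c6: i10 bne.BR  tail

CYCLES = 7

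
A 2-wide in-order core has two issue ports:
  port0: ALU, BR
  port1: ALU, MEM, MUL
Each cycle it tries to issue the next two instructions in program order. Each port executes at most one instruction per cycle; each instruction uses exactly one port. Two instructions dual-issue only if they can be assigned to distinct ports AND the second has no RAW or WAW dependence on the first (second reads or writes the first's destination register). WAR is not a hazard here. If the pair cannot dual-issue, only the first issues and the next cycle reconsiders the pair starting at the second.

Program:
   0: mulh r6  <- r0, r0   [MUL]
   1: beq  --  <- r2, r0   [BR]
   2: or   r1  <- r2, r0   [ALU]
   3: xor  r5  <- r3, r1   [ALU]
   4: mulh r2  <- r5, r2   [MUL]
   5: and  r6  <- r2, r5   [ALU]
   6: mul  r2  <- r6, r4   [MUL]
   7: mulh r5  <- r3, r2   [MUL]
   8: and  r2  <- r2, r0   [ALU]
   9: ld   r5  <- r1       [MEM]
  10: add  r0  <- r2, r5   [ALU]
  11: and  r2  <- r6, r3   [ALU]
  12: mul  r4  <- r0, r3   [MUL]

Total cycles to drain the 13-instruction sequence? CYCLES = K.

CYCLES = 10

[0] i0+i1  mulh beq  -- pair
[1] i2  or  -- RAW r1
[2] i3  xor  -- RAW r5
[3] i4  mulh  -- RAW r2
[4] i5  and  -- RAW r6
[5] i6  mul  -- no-port MUL/MUL
[6] i7+i8  mulh and  -- pair
[7] i9  ld  -- RAW r5
[8] i10+i11  add and  -- pair
[9] i12  mul  -- tail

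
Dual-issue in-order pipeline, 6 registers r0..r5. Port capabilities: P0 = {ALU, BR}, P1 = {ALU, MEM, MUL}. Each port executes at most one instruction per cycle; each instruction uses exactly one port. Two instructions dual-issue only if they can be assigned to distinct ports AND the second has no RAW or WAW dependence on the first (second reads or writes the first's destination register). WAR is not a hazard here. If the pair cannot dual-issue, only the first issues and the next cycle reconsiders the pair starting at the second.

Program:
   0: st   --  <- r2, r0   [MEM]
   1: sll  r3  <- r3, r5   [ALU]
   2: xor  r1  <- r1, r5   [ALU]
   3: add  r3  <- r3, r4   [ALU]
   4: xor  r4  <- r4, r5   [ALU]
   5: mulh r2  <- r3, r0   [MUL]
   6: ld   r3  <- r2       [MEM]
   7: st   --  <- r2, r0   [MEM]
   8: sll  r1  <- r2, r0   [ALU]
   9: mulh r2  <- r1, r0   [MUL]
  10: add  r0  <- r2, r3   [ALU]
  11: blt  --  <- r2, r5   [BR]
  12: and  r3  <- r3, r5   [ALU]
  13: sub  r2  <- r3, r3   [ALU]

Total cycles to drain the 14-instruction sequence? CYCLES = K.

CYCLES = 9

#0 head=0: st.MEM+sll.ALU i0+i1 dual
#1 head=2: xor.ALU+add.ALU i2+i3 dual
#2 head=4: xor.ALU+mulh.MUL i4+i5 dual
#3 head=6: ld.MEM i6 no-port MEM/MEM
#4 head=7: st.MEM+sll.ALU i7+i8 dual
#5 head=9: mulh.MUL i9 RAW r2
#6 head=10: add.ALU+blt.BR i10+i11 dual
#7 head=12: and.ALU i12 RAW r3
#8 head=13: sub.ALU i13 tail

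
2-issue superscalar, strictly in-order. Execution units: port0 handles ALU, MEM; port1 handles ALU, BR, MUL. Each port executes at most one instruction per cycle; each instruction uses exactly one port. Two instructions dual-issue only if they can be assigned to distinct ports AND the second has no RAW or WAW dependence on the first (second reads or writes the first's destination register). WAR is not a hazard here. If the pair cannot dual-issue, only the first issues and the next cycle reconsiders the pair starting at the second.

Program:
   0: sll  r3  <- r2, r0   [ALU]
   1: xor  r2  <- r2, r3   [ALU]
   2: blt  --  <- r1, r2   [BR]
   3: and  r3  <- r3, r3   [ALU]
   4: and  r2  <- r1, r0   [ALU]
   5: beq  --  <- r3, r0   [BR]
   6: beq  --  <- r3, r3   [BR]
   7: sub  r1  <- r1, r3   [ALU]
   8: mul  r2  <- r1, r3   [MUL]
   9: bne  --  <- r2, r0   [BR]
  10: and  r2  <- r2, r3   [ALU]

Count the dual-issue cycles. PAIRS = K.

PAIRS = 4

0. sll.ALU @i0  | RAW r3
1. xor.ALU @i1  | RAW r2
2. blt.BR/and.ALU @i2&i3  | pair
3. and.ALU/beq.BR @i4&i5  | pair
4. beq.BR/sub.ALU @i6&i7  | pair
5. mul.MUL @i8  | no-port MUL/BR
6. bne.BR/and.ALU @i9&i10  | pair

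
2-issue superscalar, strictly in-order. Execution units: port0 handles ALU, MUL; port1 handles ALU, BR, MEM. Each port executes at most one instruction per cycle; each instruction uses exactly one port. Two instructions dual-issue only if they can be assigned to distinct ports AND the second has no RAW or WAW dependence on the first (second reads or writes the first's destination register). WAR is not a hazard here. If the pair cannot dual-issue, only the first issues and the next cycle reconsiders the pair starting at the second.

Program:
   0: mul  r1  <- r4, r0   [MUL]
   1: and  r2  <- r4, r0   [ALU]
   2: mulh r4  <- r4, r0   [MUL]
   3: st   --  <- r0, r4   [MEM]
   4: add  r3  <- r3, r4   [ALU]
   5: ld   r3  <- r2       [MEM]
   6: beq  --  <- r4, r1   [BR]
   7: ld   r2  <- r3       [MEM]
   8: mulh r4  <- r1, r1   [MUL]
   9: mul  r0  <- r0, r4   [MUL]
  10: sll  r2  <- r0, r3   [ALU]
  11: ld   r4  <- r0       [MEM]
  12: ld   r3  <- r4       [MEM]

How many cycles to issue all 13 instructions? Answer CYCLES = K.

#0 head=0: mul and i0+i1 dual
#1 head=2: mulh i2 RAW r4
#2 head=3: st add i3+i4 dual
#3 head=5: ld i5 no-port MEM/BR
#4 head=6: beq i6 no-port BR/MEM
#5 head=7: ld mulh i7+i8 dual
#6 head=9: mul i9 RAW r0
#7 head=10: sll ld i10+i11 dual
#8 head=12: ld i12 tail

CYCLES = 9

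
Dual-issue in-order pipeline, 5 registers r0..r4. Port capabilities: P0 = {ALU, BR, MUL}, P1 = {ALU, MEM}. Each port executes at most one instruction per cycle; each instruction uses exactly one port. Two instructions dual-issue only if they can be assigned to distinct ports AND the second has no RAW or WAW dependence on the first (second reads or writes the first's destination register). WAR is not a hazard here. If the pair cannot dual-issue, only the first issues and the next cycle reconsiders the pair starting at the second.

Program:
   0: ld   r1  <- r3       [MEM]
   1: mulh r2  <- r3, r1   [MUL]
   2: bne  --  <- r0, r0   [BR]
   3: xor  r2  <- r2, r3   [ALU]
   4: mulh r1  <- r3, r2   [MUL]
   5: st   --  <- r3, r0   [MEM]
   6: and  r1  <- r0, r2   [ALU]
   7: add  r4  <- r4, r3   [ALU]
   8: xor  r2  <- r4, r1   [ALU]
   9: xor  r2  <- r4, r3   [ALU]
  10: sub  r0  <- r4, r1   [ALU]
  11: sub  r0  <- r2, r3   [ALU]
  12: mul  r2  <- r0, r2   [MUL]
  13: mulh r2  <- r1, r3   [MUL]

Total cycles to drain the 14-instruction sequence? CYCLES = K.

  cy0 -> i0 (ld) RAW r1
  cy1 -> i1 (mulh) no-port MUL/BR
  cy2 -> i2,i3 (bne/xor) dual
  cy3 -> i4,i5 (mulh/st) dual
  cy4 -> i6,i7 (and/add) dual
  cy5 -> i8 (xor) WAW r2
  cy6 -> i9,i10 (xor/sub) dual
  cy7 -> i11 (sub) RAW r0
  cy8 -> i12 (mul) no-port MUL/MUL
  cy9 -> i13 (mulh) tail

CYCLES = 10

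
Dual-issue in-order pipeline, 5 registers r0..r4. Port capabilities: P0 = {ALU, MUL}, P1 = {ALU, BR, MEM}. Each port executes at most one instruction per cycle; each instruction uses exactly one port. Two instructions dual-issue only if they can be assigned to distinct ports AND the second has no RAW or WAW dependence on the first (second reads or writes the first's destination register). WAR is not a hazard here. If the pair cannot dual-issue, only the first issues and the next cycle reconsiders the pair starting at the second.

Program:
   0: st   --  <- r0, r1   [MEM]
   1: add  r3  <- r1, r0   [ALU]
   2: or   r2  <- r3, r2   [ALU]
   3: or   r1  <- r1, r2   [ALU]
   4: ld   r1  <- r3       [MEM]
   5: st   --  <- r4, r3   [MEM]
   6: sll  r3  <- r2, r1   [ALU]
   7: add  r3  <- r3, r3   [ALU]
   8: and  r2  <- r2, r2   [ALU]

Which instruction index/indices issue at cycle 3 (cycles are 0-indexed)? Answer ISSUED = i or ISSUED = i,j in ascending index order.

[0] i0/i1  st.MEM;add.ALU  -- dual
[1] i2  or.ALU  -- RAW r2
[2] i3  or.ALU  -- WAW r1
[3] i4  ld.MEM  -- no-port MEM/MEM
[4] i5/i6  st.MEM;sll.ALU  -- dual
[5] i7/i8  add.ALU;and.ALU  -- dual

ISSUED = 4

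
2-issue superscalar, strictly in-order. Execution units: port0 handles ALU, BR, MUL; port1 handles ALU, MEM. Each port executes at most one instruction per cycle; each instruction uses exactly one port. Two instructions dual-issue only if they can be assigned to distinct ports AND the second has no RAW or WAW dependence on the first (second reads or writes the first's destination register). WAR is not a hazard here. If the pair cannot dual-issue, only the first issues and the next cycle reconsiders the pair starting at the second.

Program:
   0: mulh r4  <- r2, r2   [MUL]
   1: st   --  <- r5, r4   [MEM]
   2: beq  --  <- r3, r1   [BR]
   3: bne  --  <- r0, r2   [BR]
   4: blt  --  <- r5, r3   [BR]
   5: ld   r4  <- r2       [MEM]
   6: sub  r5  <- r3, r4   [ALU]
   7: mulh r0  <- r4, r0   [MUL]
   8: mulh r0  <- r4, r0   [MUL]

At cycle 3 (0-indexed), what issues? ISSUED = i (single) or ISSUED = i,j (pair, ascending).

ISSUED = 4,5

#0 head=0: mulh i0 RAW r4
#1 head=1: st beq i1,i2 pair
#2 head=3: bne i3 no-port BR/BR
#3 head=4: blt ld i4,i5 pair
#4 head=6: sub mulh i6,i7 pair
#5 head=8: mulh i8 tail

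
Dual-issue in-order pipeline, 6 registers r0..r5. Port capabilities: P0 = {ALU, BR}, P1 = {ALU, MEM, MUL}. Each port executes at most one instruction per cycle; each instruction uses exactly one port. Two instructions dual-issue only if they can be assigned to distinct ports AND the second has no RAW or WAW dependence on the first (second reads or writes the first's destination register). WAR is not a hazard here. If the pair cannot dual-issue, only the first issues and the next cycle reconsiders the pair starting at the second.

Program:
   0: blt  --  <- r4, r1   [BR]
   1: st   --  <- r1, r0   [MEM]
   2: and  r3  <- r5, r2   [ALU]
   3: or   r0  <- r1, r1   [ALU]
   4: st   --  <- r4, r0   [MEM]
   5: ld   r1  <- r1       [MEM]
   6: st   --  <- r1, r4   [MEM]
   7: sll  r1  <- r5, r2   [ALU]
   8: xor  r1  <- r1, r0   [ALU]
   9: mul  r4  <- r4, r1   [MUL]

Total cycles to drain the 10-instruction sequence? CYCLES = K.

[0] i0,i1  blt/st  -- pair
[1] i2,i3  and/or  -- pair
[2] i4  st  -- no-port MEM/MEM
[3] i5  ld  -- no-port MEM/MEM
[4] i6,i7  st/sll  -- pair
[5] i8  xor  -- RAW r1
[6] i9  mul  -- tail

CYCLES = 7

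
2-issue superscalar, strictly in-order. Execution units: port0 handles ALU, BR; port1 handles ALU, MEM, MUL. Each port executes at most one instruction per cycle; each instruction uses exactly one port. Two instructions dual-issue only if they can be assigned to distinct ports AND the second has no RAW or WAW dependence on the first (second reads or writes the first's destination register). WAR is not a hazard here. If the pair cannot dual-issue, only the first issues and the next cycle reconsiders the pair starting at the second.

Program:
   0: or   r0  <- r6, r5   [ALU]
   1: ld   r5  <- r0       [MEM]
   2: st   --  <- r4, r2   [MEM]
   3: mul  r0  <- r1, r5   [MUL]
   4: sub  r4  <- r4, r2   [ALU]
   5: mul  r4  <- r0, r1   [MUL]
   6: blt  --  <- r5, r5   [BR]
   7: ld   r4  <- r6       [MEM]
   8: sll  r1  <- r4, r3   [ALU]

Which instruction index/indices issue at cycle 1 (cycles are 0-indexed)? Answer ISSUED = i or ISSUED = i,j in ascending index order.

0. or.ALU @i0  | RAW r0
1. ld.MEM @i1  | no-port MEM/MEM
2. st.MEM @i2  | no-port MEM/MUL
3. mul.MUL+sub.ALU @i3,i4  | 2-wide
4. mul.MUL+blt.BR @i5,i6  | 2-wide
5. ld.MEM @i7  | RAW r4
6. sll.ALU @i8  | tail

ISSUED = 1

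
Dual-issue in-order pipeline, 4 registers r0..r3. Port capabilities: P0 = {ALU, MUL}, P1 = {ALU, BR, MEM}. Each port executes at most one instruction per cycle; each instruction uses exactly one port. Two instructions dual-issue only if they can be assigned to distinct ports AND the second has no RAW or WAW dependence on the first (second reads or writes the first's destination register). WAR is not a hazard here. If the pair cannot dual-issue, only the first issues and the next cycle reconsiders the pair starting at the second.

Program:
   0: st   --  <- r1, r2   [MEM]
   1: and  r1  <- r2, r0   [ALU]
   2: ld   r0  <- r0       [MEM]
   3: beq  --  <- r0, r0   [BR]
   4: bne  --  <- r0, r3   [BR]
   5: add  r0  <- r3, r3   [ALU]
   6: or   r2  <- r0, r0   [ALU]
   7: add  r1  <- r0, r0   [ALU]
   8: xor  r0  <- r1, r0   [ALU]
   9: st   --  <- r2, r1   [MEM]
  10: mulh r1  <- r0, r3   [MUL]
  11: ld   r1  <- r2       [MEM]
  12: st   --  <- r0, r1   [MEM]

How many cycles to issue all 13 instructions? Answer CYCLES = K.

CYCLES = 9

[0] i0,i1  st/and  -- 2-wide
[1] i2  ld  -- no-port MEM/BR
[2] i3  beq  -- no-port BR/BR
[3] i4,i5  bne/add  -- 2-wide
[4] i6,i7  or/add  -- 2-wide
[5] i8,i9  xor/st  -- 2-wide
[6] i10  mulh  -- WAW r1
[7] i11  ld  -- no-port MEM/MEM
[8] i12  st  -- tail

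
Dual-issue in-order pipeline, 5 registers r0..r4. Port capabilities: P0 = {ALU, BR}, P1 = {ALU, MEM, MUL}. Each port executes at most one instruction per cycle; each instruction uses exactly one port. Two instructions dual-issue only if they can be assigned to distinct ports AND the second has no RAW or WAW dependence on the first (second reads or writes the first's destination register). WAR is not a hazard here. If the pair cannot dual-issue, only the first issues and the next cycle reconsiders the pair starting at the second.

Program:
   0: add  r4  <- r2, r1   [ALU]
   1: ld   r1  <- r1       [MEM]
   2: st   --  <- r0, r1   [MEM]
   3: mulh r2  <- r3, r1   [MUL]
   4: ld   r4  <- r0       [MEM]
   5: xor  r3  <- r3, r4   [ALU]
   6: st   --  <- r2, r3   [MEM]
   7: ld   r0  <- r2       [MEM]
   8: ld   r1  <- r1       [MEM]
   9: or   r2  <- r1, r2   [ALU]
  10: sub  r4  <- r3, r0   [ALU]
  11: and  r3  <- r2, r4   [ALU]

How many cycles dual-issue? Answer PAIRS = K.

0. add.ALU/ld.MEM @i0+i1  | 2-wide
1. st.MEM @i2  | no-port MEM/MUL
2. mulh.MUL @i3  | no-port MUL/MEM
3. ld.MEM @i4  | RAW r4
4. xor.ALU @i5  | RAW r3
5. st.MEM @i6  | no-port MEM/MEM
6. ld.MEM @i7  | no-port MEM/MEM
7. ld.MEM @i8  | RAW r1
8. or.ALU/sub.ALU @i9+i10  | 2-wide
9. and.ALU @i11  | tail

PAIRS = 2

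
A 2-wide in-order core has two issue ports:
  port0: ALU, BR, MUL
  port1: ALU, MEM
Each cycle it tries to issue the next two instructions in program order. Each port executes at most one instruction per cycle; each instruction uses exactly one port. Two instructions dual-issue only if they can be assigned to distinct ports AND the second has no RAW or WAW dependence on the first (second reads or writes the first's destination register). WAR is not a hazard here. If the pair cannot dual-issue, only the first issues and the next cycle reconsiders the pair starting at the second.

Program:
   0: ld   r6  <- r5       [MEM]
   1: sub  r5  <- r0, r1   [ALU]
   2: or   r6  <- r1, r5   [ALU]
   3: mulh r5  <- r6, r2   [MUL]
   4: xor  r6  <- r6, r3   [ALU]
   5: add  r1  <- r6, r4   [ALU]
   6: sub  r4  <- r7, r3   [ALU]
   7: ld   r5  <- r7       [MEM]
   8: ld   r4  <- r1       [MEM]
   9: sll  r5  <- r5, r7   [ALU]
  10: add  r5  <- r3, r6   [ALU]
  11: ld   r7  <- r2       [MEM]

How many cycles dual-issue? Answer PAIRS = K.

PAIRS = 5

[0] i0/i1  ld.MEM;sub.ALU  -- 2-wide
[1] i2  or.ALU  -- RAW r6
[2] i3/i4  mulh.MUL;xor.ALU  -- 2-wide
[3] i5/i6  add.ALU;sub.ALU  -- 2-wide
[4] i7  ld.MEM  -- no-port MEM/MEM
[5] i8/i9  ld.MEM;sll.ALU  -- 2-wide
[6] i10/i11  add.ALU;ld.MEM  -- 2-wide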